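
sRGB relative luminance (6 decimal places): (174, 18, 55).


Linearize each channel (sRGB transfer function): c = v/255; c_lin = c/12.92 if c ≤ 0.04045, else ((c+0.055)/1.055)^2.4
  R: 174/255 ≈ 0.682353 > 0.04045 → ((0.682353+0.055)/1.055)^2.4 ≈ 0.423268
  G: 18/255 ≈ 0.070588 > 0.04045 → ((0.070588+0.055)/1.055)^2.4 ≈ 0.006049
  B: 55/255 ≈ 0.215686 > 0.04045 → ((0.215686+0.055)/1.055)^2.4 ≈ 0.038204
R_lin = 0.423268, G_lin = 0.006049, B_lin = 0.038204
L = 0.2126×R + 0.7152×G + 0.0722×B
L = 0.2126×0.423268 + 0.7152×0.006049 + 0.0722×0.038204
L ≈ 0.097071


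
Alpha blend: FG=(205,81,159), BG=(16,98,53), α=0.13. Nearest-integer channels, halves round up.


C = α×F + (1-α)×B, with 1-α = 0.87
R: 0.13×205 + 0.87×16 = 26.65 + 13.92 = 40.57 → 41
G: 0.13×81 + 0.87×98 = 10.53 + 85.26 = 95.79 → 96
B: 0.13×159 + 0.87×53 = 20.67 + 46.11 = 66.78 → 67
= RGB(41, 96, 67)


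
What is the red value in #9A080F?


Color: #9A080F
R = 9A = 154
G = 08 = 8
B = 0F = 15
Red = 154


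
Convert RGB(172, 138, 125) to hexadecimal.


R = 172 → AC (hex)
G = 138 → 8A (hex)
B = 125 → 7D (hex)
Hex = #AC8A7D


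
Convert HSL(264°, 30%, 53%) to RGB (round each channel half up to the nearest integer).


H=264°, S=0.30, L=0.53
C = (1-|2L-1|)×S = (1-|0.06|)×0.30 = 0.282
H' = H/60 = 264/60 ≈ 4.4000; X = C×(1-|H' mod 2 - 1|) = 0.1128
m = L - C/2 = 0.53 - 0.141 = 0.389
Sector ⌊H'⌋ = 4 → (R',G',B') = (0.1128, 0.0, 0.282)
RGB = ((R'+m)×255, (G'+m)×255, (B'+m)×255) = (127.959, 99.195, 171.105)
Round half up → RGB(128, 99, 171)


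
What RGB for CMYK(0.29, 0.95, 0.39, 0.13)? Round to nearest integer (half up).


R = 255 × (1-C) × (1-K) = 255 × 0.71 × 0.87 = 157.5135 → 158
G = 255 × (1-M) × (1-K) = 255 × 0.05 × 0.87 = 11.0925 → 11
B = 255 × (1-Y) × (1-K) = 255 × 0.61 × 0.87 = 135.3285 → 135
= RGB(158, 11, 135)


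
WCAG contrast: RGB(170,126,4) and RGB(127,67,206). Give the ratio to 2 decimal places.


Linearize each sRGB channel c=v/255: c/12.92 if c ≤ 0.04045 else ((c+0.055)/1.055)^2.4
L = 0.2126×R_lin + 0.7152×G_lin + 0.0722×B_lin
Color 1 (170,126,4):
  R=170: 170/255≈0.6667 > 0.04045 → ((0.6667+0.055)/1.055)^2.4 ≈ 0.40198
  G=126: 126/255≈0.4941 > 0.04045 → ((0.4941+0.055)/1.055)^2.4 ≈ 0.20864
  B=4: 4/255≈0.0157 ≤ 0.04045 → 0.0157/12.92 ≈ 0.00121
  L1 = 0.2126×0.40198 + 0.7152×0.20864 + 0.0722×0.00121 ≈ 0.23477
Color 2 (127,67,206):
  R=127: 127/255≈0.4980 > 0.04045 → ((0.4980+0.055)/1.055)^2.4 ≈ 0.21223
  G=67: 67/255≈0.2627 > 0.04045 → ((0.2627+0.055)/1.055)^2.4 ≈ 0.05613
  B=206: 206/255≈0.8078 > 0.04045 → ((0.8078+0.055)/1.055)^2.4 ≈ 0.61721
  L2 = 0.2126×0.21223 + 0.7152×0.05613 + 0.0722×0.61721 ≈ 0.12983
Lighter = 0.23477, Darker = 0.12983
Ratio = (L_lighter + 0.05) / (L_darker + 0.05)
Ratio = (0.23477 + 0.05) / (0.12983 + 0.05) = 0.28477 / 0.17983 ≈ 1.5836
Ratio ≈ 1.58:1


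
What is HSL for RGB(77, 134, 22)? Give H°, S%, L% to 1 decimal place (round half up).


Normalize: R'=77/255≈0.3020, G'=134/255≈0.5255, B'=22/255≈0.0863
Max=134/255, Min=22/255, Δ=Max-Min=112/255
L = (Max+Min)/2 = (134+22)/510 = 156/510 = 0.30588… → L = 30.6%
L ≤ 0.5 → S = Δ/(Max+Min) = 112/(134+22) = 112/156 = 0.71794… → S = 71.8%
(the 1/255 factors cancel in S and H, so raw channel differences can be used)
Max is G' → H = 60 × ((B-R)/Δ + 2) = 60 × ((22-77)/112 + 2)
  -55/112 + 2 = -0.4910… + 2 = 1.5089…
  H = 60 × 1.5089… = 90.535…° → H = 90.5°
= HSL(90.5°, 71.8%, 30.6%)


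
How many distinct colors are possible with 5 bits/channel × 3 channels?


Total bits = 5 bits/channel × 3 channels = 15 bits
Distinct colors = 2^15
= 32,768 colors


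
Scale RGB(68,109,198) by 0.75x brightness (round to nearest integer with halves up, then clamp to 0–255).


Multiply each channel by 0.75, round half up, clamp to [0, 255]
R: 68×0.75 = 51
G: 109×0.75 = 81.75 → round → 82
B: 198×0.75 = 148.5 → round → 149
= RGB(51, 82, 149)


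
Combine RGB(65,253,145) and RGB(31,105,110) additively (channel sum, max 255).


Additive: each channel = min(255, C₁+C₂)
R: 65+31 = 96 → 96
G: 253+105 = 358 → 255
B: 145+110 = 255 → 255
= RGB(96, 255, 255)


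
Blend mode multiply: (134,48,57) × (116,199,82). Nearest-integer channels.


Multiply: C = A×B/255, rounded to nearest integer
R: 134×116/255 = 15544/255 ≈ 60.957 → 61
G: 48×199/255 = 9552/255 ≈ 37.459 → 37
B: 57×82/255 = 4674/255 ≈ 18.329 → 18
= RGB(61, 37, 18)


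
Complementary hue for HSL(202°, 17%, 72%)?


Complement = opposite side of color wheel = hue + 180°
H' = (202 + 180) mod 360 = 22°
S and L unchanged.
= HSL(22°, 17%, 72%)


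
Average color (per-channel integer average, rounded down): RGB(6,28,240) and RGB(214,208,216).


Midpoint: each channel = ⌊(C₁+C₂)/2⌋
R: ⌊(6+214)/2⌋ = 110
G: ⌊(28+208)/2⌋ = 118
B: ⌊(240+216)/2⌋ = 228
= RGB(110, 118, 228)


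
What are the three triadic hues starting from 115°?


Triadic: equally spaced at 120° intervals
H1 = 115°
H2 = (115 + 120) mod 360 = 235°
H3 = (115 + 240) mod 360 = 355°
Triadic = 115°, 235°, 355°


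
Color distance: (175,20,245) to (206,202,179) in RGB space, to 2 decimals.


d = √[(R₁-R₂)² + (G₁-G₂)² + (B₁-B₂)²]
d = √[(175-206)² + (20-202)² + (245-179)²]
d = √[961 + 33124 + 4356]
d = √38441
d ≈ 196.06


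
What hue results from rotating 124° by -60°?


New hue = (H + rotation) mod 360
New hue = (124 -60) mod 360
= 64 mod 360
= 64°


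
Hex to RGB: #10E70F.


10 → 16 (R)
E7 → 231 (G)
0F → 15 (B)
= RGB(16, 231, 15)


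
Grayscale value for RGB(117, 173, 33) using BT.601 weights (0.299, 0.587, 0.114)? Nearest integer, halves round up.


Gray = 0.299×R + 0.587×G + 0.114×B
Gray = 0.299×117 + 0.587×173 + 0.114×33
Gray = 34.983 + 101.551 + 3.762
Gray = 140.296 → round half up → 140
Gray = 140


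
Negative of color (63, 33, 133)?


Invert: (255-R, 255-G, 255-B)
R: 255-63 = 192
G: 255-33 = 222
B: 255-133 = 122
= RGB(192, 222, 122)


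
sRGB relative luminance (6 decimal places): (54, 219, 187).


Linearize each channel (sRGB transfer function): c = v/255; c_lin = c/12.92 if c ≤ 0.04045, else ((c+0.055)/1.055)^2.4
  R: 54/255 ≈ 0.211765 > 0.04045 → ((0.211765+0.055)/1.055)^2.4 ≈ 0.036889
  G: 219/255 ≈ 0.858824 > 0.04045 → ((0.858824+0.055)/1.055)^2.4 ≈ 0.708376
  B: 187/255 ≈ 0.733333 > 0.04045 → ((0.733333+0.055)/1.055)^2.4 ≈ 0.496933
R_lin = 0.036889, G_lin = 0.708376, B_lin = 0.496933
L = 0.2126×R + 0.7152×G + 0.0722×B
L = 0.2126×0.036889 + 0.7152×0.708376 + 0.0722×0.496933
L ≈ 0.550352


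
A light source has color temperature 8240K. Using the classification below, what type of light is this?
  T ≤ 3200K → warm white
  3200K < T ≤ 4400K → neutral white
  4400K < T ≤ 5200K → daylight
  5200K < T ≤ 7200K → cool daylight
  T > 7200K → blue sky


Temperature: 8240K
8240K > 7200K → blue sky
Classification: blue sky


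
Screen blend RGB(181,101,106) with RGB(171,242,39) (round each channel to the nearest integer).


Screen: C = 255 - (255-A)×(255-B)/255, rounded to nearest integer
R: 255 - (255-181)×(255-171)/255 = 255 - 6216/255 ≈ 255 - 24.376 = 230.624 → 231
G: 255 - (255-101)×(255-242)/255 = 255 - 2002/255 ≈ 255 - 7.851 = 247.149 → 247
B: 255 - (255-106)×(255-39)/255 = 255 - 32184/255 ≈ 255 - 126.212 = 128.788 → 129
= RGB(231, 247, 129)


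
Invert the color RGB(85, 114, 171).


Invert: (255-R, 255-G, 255-B)
R: 255-85 = 170
G: 255-114 = 141
B: 255-171 = 84
= RGB(170, 141, 84)


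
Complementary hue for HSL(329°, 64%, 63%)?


Complement = opposite side of color wheel = hue + 180°
H' = (329 + 180) mod 360 = 149°
S and L unchanged.
= HSL(149°, 64%, 63%)


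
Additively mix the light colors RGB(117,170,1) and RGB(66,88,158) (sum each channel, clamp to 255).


Additive: each channel = min(255, C₁+C₂)
R: 117+66 = 183 → 183
G: 170+88 = 258 → 255
B: 1+158 = 159 → 159
= RGB(183, 255, 159)


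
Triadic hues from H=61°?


Triadic: equally spaced at 120° intervals
H1 = 61°
H2 = (61 + 120) mod 360 = 181°
H3 = (61 + 240) mod 360 = 301°
Triadic = 61°, 181°, 301°


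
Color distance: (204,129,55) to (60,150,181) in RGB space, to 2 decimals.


d = √[(R₁-R₂)² + (G₁-G₂)² + (B₁-B₂)²]
d = √[(204-60)² + (129-150)² + (55-181)²]
d = √[20736 + 441 + 15876]
d = √37053
d ≈ 192.49


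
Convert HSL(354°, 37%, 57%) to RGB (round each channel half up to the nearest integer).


H=354°, S=0.37, L=0.57
C = (1-|2L-1|)×S = (1-|0.14|)×0.37 = 0.3182
H' = H/60 = 354/60 ≈ 5.9000; X = C×(1-|H' mod 2 - 1|) = 0.03182
m = L - C/2 = 0.57 - 0.1591 = 0.4109
Sector ⌊H'⌋ = 5 → (R',G',B') = (0.3182, 0.0, 0.03182)
RGB = ((R'+m)×255, (G'+m)×255, (B'+m)×255) = (185.9205, 104.7795, 112.8936)
Round half up → RGB(186, 105, 113)


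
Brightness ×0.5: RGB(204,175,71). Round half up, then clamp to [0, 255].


Multiply each channel by 0.5, round half up, clamp to [0, 255]
R: 204×0.5 = 102
G: 175×0.5 = 87.5 → round → 88
B: 71×0.5 = 35.5 → round → 36
= RGB(102, 88, 36)


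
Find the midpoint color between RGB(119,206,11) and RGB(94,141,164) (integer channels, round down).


Midpoint: each channel = ⌊(C₁+C₂)/2⌋
R: ⌊(119+94)/2⌋ = 106
G: ⌊(206+141)/2⌋ = 173
B: ⌊(11+164)/2⌋ = 87
= RGB(106, 173, 87)


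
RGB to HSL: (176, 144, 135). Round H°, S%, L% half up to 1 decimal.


Normalize: R'=176/255≈0.6902, G'=144/255≈0.5647, B'=135/255≈0.5294
Max=176/255, Min=135/255, Δ=Max-Min=41/255
L = (Max+Min)/2 = (176+135)/510 = 311/510 = 0.60980… → L = 61.0%
L > 0.5 → S = Δ/(2-Max-Min) = 41/(510-176-135) = 41/199 = 0.20603… → S = 20.6%
(the 1/255 factors cancel in S and H, so raw channel differences can be used)
Max is R' → H = 60 × (((G-B)/Δ) mod 6) = 60 × (((144-135)/41) mod 6)
  9/41 = 0.2195…
  H = 60 × 0.2195… = 13.170…° → H = 13.2°
= HSL(13.2°, 20.6%, 61.0%)


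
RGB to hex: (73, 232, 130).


R = 73 → 49 (hex)
G = 232 → E8 (hex)
B = 130 → 82 (hex)
Hex = #49E882


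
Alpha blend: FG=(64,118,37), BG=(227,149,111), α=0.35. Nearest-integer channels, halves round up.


C = α×F + (1-α)×B, with 1-α = 0.65
R: 0.35×64 + 0.65×227 = 22.40 + 147.55 = 169.95 → 170
G: 0.35×118 + 0.65×149 = 41.30 + 96.85 = 138.15 → 138
B: 0.35×37 + 0.65×111 = 12.95 + 72.15 = 85.10 → 85
= RGB(170, 138, 85)


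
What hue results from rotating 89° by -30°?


New hue = (H + rotation) mod 360
New hue = (89 -30) mod 360
= 59 mod 360
= 59°


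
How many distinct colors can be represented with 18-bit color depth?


Colors = 2^bits = 2^18
= 262,144 colors


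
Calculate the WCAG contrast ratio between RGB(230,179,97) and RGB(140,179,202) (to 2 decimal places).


Linearize each sRGB channel c=v/255: c/12.92 if c ≤ 0.04045 else ((c+0.055)/1.055)^2.4
L = 0.2126×R_lin + 0.7152×G_lin + 0.0722×B_lin
Color 1 (230,179,97):
  R=230: 230/255≈0.9020 > 0.04045 → ((0.9020+0.055)/1.055)^2.4 ≈ 0.79130
  G=179: 179/255≈0.7020 > 0.04045 → ((0.7020+0.055)/1.055)^2.4 ≈ 0.45079
  B=97: 97/255≈0.3804 > 0.04045 → ((0.3804+0.055)/1.055)^2.4 ≈ 0.11954
  L1 = 0.2126×0.79130 + 0.7152×0.45079 + 0.0722×0.11954 ≈ 0.49926
Color 2 (140,179,202):
  R=140: 140/255≈0.5490 > 0.04045 → ((0.5490+0.055)/1.055)^2.4 ≈ 0.26225
  G=179: 179/255≈0.7020 > 0.04045 → ((0.7020+0.055)/1.055)^2.4 ≈ 0.45079
  B=202: 202/255≈0.7922 > 0.04045 → ((0.7922+0.055)/1.055)^2.4 ≈ 0.59062
  L2 = 0.2126×0.26225 + 0.7152×0.45079 + 0.0722×0.59062 ≈ 0.42080
Lighter = 0.49926, Darker = 0.42080
Ratio = (L_lighter + 0.05) / (L_darker + 0.05)
Ratio = (0.49926 + 0.05) / (0.42080 + 0.05) = 0.54926 / 0.47080 ≈ 1.1667
Ratio ≈ 1.17:1


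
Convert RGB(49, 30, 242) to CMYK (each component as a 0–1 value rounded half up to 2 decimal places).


R'=49/255≈0.1922, G'=30/255≈0.1176, B'=242/255≈0.9490
K = 1 - max(R',G',B') = 1 - 242/255 = 13/255 = 0.05098… → 0.05
(1-R'-K)/(1-K) simplifies to (max-R)/max with max = 242:
C = (242-49)/242 = 193/242 = 0.79752… → 0.80
M = (242-30)/242 = 212/242 = 0.87603… → 0.88
Y = (242-242)/242 = 0/242 = 0 → 0.00
= CMYK(0.80, 0.88, 0.00, 0.05)


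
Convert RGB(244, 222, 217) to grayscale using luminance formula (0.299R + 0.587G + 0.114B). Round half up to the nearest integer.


Gray = 0.299×R + 0.587×G + 0.114×B
Gray = 0.299×244 + 0.587×222 + 0.114×217
Gray = 72.956 + 130.314 + 24.738
Gray = 228.008 → round half up → 228
Gray = 228


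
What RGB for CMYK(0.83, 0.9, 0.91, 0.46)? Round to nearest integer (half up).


R = 255 × (1-C) × (1-K) = 255 × 0.17 × 0.54 = 23.409 → 23
G = 255 × (1-M) × (1-K) = 255 × 0.10 × 0.54 = 13.77 → 14
B = 255 × (1-Y) × (1-K) = 255 × 0.09 × 0.54 = 12.393 → 12
= RGB(23, 14, 12)


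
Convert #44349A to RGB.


44 → 68 (R)
34 → 52 (G)
9A → 154 (B)
= RGB(68, 52, 154)


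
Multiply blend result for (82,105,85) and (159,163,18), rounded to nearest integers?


Multiply: C = A×B/255, rounded to nearest integer
R: 82×159/255 = 13038/255 ≈ 51.129 → 51
G: 105×163/255 = 17115/255 ≈ 67.118 → 67
B: 85×18/255 = 1530/255 ≈ 6.000 → 6
= RGB(51, 67, 6)


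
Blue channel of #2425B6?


Color: #2425B6
R = 24 = 36
G = 25 = 37
B = B6 = 182
Blue = 182


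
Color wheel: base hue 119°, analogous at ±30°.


Base hue: 119°
Left analog: (119 - 30) mod 360 = 89°
Right analog: (119 + 30) mod 360 = 149°
Analogous hues = 89° and 149°


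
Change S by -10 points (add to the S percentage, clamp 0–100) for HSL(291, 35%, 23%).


Original S = 35%
Adjustment = -10 percentage points
New S = 35 + (-10) = 25
Clamp to [0, 100] → 25
= HSL(291°, 25%, 23%)


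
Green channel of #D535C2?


Color: #D535C2
R = D5 = 213
G = 35 = 53
B = C2 = 194
Green = 53


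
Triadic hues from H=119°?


Triadic: equally spaced at 120° intervals
H1 = 119°
H2 = (119 + 120) mod 360 = 239°
H3 = (119 + 240) mod 360 = 359°
Triadic = 119°, 239°, 359°


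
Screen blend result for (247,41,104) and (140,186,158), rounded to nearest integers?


Screen: C = 255 - (255-A)×(255-B)/255, rounded to nearest integer
R: 255 - (255-247)×(255-140)/255 = 255 - 920/255 ≈ 255 - 3.608 = 251.392 → 251
G: 255 - (255-41)×(255-186)/255 = 255 - 14766/255 ≈ 255 - 57.906 = 197.094 → 197
B: 255 - (255-104)×(255-158)/255 = 255 - 14647/255 ≈ 255 - 57.439 = 197.561 → 198
= RGB(251, 197, 198)


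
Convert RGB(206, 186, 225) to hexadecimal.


R = 206 → CE (hex)
G = 186 → BA (hex)
B = 225 → E1 (hex)
Hex = #CEBAE1


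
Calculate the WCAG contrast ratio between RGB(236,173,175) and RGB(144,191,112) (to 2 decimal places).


Linearize each sRGB channel c=v/255: c/12.92 if c ≤ 0.04045 else ((c+0.055)/1.055)^2.4
L = 0.2126×R_lin + 0.7152×G_lin + 0.0722×B_lin
Color 1 (236,173,175):
  R=236: 236/255≈0.9255 > 0.04045 → ((0.9255+0.055)/1.055)^2.4 ≈ 0.83880
  G=173: 173/255≈0.6784 > 0.04045 → ((0.6784+0.055)/1.055)^2.4 ≈ 0.41789
  B=175: 175/255≈0.6863 > 0.04045 → ((0.6863+0.055)/1.055)^2.4 ≈ 0.42869
  L1 = 0.2126×0.83880 + 0.7152×0.41789 + 0.0722×0.42869 ≈ 0.50815
Color 2 (144,191,112):
  R=144: 144/255≈0.5647 > 0.04045 → ((0.5647+0.055)/1.055)^2.4 ≈ 0.27889
  G=191: 191/255≈0.7490 > 0.04045 → ((0.7490+0.055)/1.055)^2.4 ≈ 0.52100
  B=112: 112/255≈0.4392 > 0.04045 → ((0.4392+0.055)/1.055)^2.4 ≈ 0.16203
  L2 = 0.2126×0.27889 + 0.7152×0.52100 + 0.0722×0.16203 ≈ 0.44361
Lighter = 0.50815, Darker = 0.44361
Ratio = (L_lighter + 0.05) / (L_darker + 0.05)
Ratio = (0.50815 + 0.05) / (0.44361 + 0.05) = 0.55815 / 0.49361 ≈ 1.1308
Ratio ≈ 1.13:1


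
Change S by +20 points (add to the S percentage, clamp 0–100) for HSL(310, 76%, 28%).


Original S = 76%
Adjustment = +20 percentage points
New S = 76 + (20) = 96
Clamp to [0, 100] → 96
= HSL(310°, 96%, 28%)


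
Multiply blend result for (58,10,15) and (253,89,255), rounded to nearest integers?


Multiply: C = A×B/255, rounded to nearest integer
R: 58×253/255 = 14674/255 ≈ 57.545 → 58
G: 10×89/255 = 890/255 ≈ 3.490 → 3
B: 15×255/255 = 3825/255 ≈ 15.000 → 15
= RGB(58, 3, 15)


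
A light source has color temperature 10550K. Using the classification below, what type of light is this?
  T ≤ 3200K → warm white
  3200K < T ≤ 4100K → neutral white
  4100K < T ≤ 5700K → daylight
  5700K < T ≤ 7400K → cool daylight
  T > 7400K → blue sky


Temperature: 10550K
10550K > 7400K → blue sky
Classification: blue sky


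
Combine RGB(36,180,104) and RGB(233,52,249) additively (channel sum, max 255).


Additive: each channel = min(255, C₁+C₂)
R: 36+233 = 269 → 255
G: 180+52 = 232 → 232
B: 104+249 = 353 → 255
= RGB(255, 232, 255)


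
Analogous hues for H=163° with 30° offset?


Base hue: 163°
Left analog: (163 - 30) mod 360 = 133°
Right analog: (163 + 30) mod 360 = 193°
Analogous hues = 133° and 193°


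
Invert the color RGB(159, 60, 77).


Invert: (255-R, 255-G, 255-B)
R: 255-159 = 96
G: 255-60 = 195
B: 255-77 = 178
= RGB(96, 195, 178)


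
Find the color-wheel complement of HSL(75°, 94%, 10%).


Complement = opposite side of color wheel = hue + 180°
H' = (75 + 180) mod 360 = 255°
S and L unchanged.
= HSL(255°, 94%, 10%)


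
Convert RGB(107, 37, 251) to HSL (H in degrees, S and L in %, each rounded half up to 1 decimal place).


Normalize: R'=107/255≈0.4196, G'=37/255≈0.1451, B'=251/255≈0.9843
Max=251/255, Min=37/255, Δ=Max-Min=214/255
L = (Max+Min)/2 = (251+37)/510 = 288/510 = 0.56470… → L = 56.5%
L > 0.5 → S = Δ/(2-Max-Min) = 214/(510-251-37) = 214/222 = 0.96396… → S = 96.4%
(the 1/255 factors cancel in S and H, so raw channel differences can be used)
Max is B' → H = 60 × ((R-G)/Δ + 4) = 60 × ((107-37)/214 + 4)
  70/214 + 4 = 0.3271… + 4 = 4.3271…
  H = 60 × 4.3271… = 259.626…° → H = 259.6°
= HSL(259.6°, 96.4%, 56.5%)


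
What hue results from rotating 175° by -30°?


New hue = (H + rotation) mod 360
New hue = (175 -30) mod 360
= 145 mod 360
= 145°


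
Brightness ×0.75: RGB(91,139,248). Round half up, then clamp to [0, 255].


Multiply each channel by 0.75, round half up, clamp to [0, 255]
R: 91×0.75 = 68.25 → round → 68
G: 139×0.75 = 104.25 → round → 104
B: 248×0.75 = 186
= RGB(68, 104, 186)


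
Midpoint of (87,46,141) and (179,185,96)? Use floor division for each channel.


Midpoint: each channel = ⌊(C₁+C₂)/2⌋
R: ⌊(87+179)/2⌋ = 133
G: ⌊(46+185)/2⌋ = 115
B: ⌊(141+96)/2⌋ = 118
= RGB(133, 115, 118)


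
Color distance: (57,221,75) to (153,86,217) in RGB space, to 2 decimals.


d = √[(R₁-R₂)² + (G₁-G₂)² + (B₁-B₂)²]
d = √[(57-153)² + (221-86)² + (75-217)²]
d = √[9216 + 18225 + 20164]
d = √47605
d ≈ 218.19


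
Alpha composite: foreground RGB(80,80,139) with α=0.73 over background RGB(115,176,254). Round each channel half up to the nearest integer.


C = α×F + (1-α)×B, with 1-α = 0.27
R: 0.73×80 + 0.27×115 = 58.40 + 31.05 = 89.45 → 89
G: 0.73×80 + 0.27×176 = 58.40 + 47.52 = 105.92 → 106
B: 0.73×139 + 0.27×254 = 101.47 + 68.58 = 170.05 → 170
= RGB(89, 106, 170)


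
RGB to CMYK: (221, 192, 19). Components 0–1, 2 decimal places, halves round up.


R'=221/255≈0.8667, G'=192/255≈0.7529, B'=19/255≈0.0745
K = 1 - max(R',G',B') = 1 - 221/255 = 34/255 = 0.13333… → 0.13
(1-R'-K)/(1-K) simplifies to (max-R)/max with max = 221:
C = (221-221)/221 = 0/221 = 0 → 0.00
M = (221-192)/221 = 29/221 = 0.13122… → 0.13
Y = (221-19)/221 = 202/221 = 0.91402… → 0.91
= CMYK(0.00, 0.13, 0.91, 0.13)


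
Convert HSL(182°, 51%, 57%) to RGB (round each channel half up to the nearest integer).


H=182°, S=0.51, L=0.57
C = (1-|2L-1|)×S = (1-|0.14|)×0.51 = 0.4386
H' = H/60 = 182/60 ≈ 3.0333; X = C×(1-|H' mod 2 - 1|) = 0.42398
m = L - C/2 = 0.57 - 0.2193 = 0.3507
Sector ⌊H'⌋ = 3 → (R',G',B') = (0.0, 0.42398, 0.4386)
RGB = ((R'+m)×255, (G'+m)×255, (B'+m)×255) = (89.4285, 197.5434, 201.2715)
Round half up → RGB(89, 198, 201)


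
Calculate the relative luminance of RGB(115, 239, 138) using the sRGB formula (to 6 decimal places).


Linearize each channel (sRGB transfer function): c = v/255; c_lin = c/12.92 if c ≤ 0.04045, else ((c+0.055)/1.055)^2.4
  R: 115/255 ≈ 0.450980 > 0.04045 → ((0.450980+0.055)/1.055)^2.4 ≈ 0.171441
  G: 239/255 ≈ 0.937255 > 0.04045 → ((0.937255+0.055)/1.055)^2.4 ≈ 0.863157
  B: 138/255 ≈ 0.541176 > 0.04045 → ((0.541176+0.055)/1.055)^2.4 ≈ 0.254152
R_lin = 0.171441, G_lin = 0.863157, B_lin = 0.254152
L = 0.2126×R + 0.7152×G + 0.0722×B
L = 0.2126×0.171441 + 0.7152×0.863157 + 0.0722×0.254152
L ≈ 0.672128


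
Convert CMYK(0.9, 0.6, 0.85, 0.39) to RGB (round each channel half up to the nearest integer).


R = 255 × (1-C) × (1-K) = 255 × 0.10 × 0.61 = 15.555 → 16
G = 255 × (1-M) × (1-K) = 255 × 0.40 × 0.61 = 62.22 → 62
B = 255 × (1-Y) × (1-K) = 255 × 0.15 × 0.61 = 23.3325 → 23
= RGB(16, 62, 23)


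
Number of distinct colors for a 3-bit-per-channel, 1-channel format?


Total bits = 3 bits/channel × 1 channels = 3 bits
Distinct colors = 2^3
= 8 colors


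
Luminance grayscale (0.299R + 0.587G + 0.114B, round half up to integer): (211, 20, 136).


Gray = 0.299×R + 0.587×G + 0.114×B
Gray = 0.299×211 + 0.587×20 + 0.114×136
Gray = 63.089 + 11.740 + 15.504
Gray = 90.333 → round half up → 90
Gray = 90


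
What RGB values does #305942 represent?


30 → 48 (R)
59 → 89 (G)
42 → 66 (B)
= RGB(48, 89, 66)


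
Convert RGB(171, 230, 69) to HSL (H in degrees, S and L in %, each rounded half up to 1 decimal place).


Normalize: R'=171/255≈0.6706, G'=230/255≈0.9020, B'=69/255≈0.2706
Max=230/255, Min=69/255, Δ=Max-Min=161/255
L = (Max+Min)/2 = (230+69)/510 = 299/510 = 0.58627… → L = 58.6%
L > 0.5 → S = Δ/(2-Max-Min) = 161/(510-230-69) = 161/211 = 0.76303… → S = 76.3%
(the 1/255 factors cancel in S and H, so raw channel differences can be used)
Max is G' → H = 60 × ((B-R)/Δ + 2) = 60 × ((69-171)/161 + 2)
  -102/161 + 2 = -0.6335… + 2 = 1.3664…
  H = 60 × 1.3664… = 81.987…° → H = 82.0°
= HSL(82.0°, 76.3%, 58.6%)


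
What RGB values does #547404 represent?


54 → 84 (R)
74 → 116 (G)
04 → 4 (B)
= RGB(84, 116, 4)


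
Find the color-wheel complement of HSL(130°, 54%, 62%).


Complement = opposite side of color wheel = hue + 180°
H' = (130 + 180) mod 360 = 310°
S and L unchanged.
= HSL(310°, 54%, 62%)


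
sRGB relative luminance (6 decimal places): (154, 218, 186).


Linearize each channel (sRGB transfer function): c = v/255; c_lin = c/12.92 if c ≤ 0.04045, else ((c+0.055)/1.055)^2.4
  R: 154/255 ≈ 0.603922 > 0.04045 → ((0.603922+0.055)/1.055)^2.4 ≈ 0.323143
  G: 218/255 ≈ 0.854902 > 0.04045 → ((0.854902+0.055)/1.055)^2.4 ≈ 0.701102
  B: 186/255 ≈ 0.729412 > 0.04045 → ((0.729412+0.055)/1.055)^2.4 ≈ 0.491021
R_lin = 0.323143, G_lin = 0.701102, B_lin = 0.491021
L = 0.2126×R + 0.7152×G + 0.0722×B
L = 0.2126×0.323143 + 0.7152×0.701102 + 0.0722×0.491021
L ≈ 0.605580


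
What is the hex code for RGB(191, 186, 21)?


R = 191 → BF (hex)
G = 186 → BA (hex)
B = 21 → 15 (hex)
Hex = #BFBA15


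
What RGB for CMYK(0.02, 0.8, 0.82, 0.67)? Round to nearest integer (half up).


R = 255 × (1-C) × (1-K) = 255 × 0.98 × 0.33 = 82.467 → 82
G = 255 × (1-M) × (1-K) = 255 × 0.20 × 0.33 = 16.83 → 17
B = 255 × (1-Y) × (1-K) = 255 × 0.18 × 0.33 = 15.147 → 15
= RGB(82, 17, 15)


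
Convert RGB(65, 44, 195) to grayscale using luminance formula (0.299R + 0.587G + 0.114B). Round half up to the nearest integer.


Gray = 0.299×R + 0.587×G + 0.114×B
Gray = 0.299×65 + 0.587×44 + 0.114×195
Gray = 19.435 + 25.828 + 22.230
Gray = 67.493 → round half up → 67
Gray = 67


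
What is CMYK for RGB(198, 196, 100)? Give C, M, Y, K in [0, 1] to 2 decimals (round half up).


R'=198/255≈0.7765, G'=196/255≈0.7686, B'=100/255≈0.3922
K = 1 - max(R',G',B') = 1 - 198/255 = 57/255 = 0.22352… → 0.22
(1-R'-K)/(1-K) simplifies to (max-R)/max with max = 198:
C = (198-198)/198 = 0/198 = 0 → 0.00
M = (198-196)/198 = 2/198 = 0.01010… → 0.01
Y = (198-100)/198 = 98/198 = 0.49494… → 0.49
= CMYK(0.00, 0.01, 0.49, 0.22)


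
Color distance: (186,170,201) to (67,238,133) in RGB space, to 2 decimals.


d = √[(R₁-R₂)² + (G₁-G₂)² + (B₁-B₂)²]
d = √[(186-67)² + (170-238)² + (201-133)²]
d = √[14161 + 4624 + 4624]
d = √23409
d = 153.00


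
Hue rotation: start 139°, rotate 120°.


New hue = (H + rotation) mod 360
New hue = (139 + 120) mod 360
= 259 mod 360
= 259°


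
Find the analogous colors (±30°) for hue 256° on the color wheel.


Base hue: 256°
Left analog: (256 - 30) mod 360 = 226°
Right analog: (256 + 30) mod 360 = 286°
Analogous hues = 226° and 286°


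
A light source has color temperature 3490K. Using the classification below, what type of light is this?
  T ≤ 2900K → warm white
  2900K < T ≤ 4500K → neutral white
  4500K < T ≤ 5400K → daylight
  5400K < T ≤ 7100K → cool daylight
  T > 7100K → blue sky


Temperature: 3490K
2900K < 3490K ≤ 4500K → neutral white
Classification: neutral white


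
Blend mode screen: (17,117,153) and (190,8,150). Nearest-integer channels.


Screen: C = 255 - (255-A)×(255-B)/255, rounded to nearest integer
R: 255 - (255-17)×(255-190)/255 = 255 - 15470/255 ≈ 255 - 60.667 = 194.333 → 194
G: 255 - (255-117)×(255-8)/255 = 255 - 34086/255 ≈ 255 - 133.671 = 121.329 → 121
B: 255 - (255-153)×(255-150)/255 = 255 - 10710/255 ≈ 255 - 42.000 = 213.000 → 213
= RGB(194, 121, 213)


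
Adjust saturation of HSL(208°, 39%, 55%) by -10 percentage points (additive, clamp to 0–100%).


Original S = 39%
Adjustment = -10 percentage points
New S = 39 + (-10) = 29
Clamp to [0, 100] → 29
= HSL(208°, 29%, 55%)


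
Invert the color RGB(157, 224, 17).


Invert: (255-R, 255-G, 255-B)
R: 255-157 = 98
G: 255-224 = 31
B: 255-17 = 238
= RGB(98, 31, 238)


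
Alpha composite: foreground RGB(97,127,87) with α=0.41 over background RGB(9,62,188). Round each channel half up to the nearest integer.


C = α×F + (1-α)×B, with 1-α = 0.59
R: 0.41×97 + 0.59×9 = 39.77 + 5.31 = 45.08 → 45
G: 0.41×127 + 0.59×62 = 52.07 + 36.58 = 88.65 → 89
B: 0.41×87 + 0.59×188 = 35.67 + 110.92 = 146.59 → 147
= RGB(45, 89, 147)


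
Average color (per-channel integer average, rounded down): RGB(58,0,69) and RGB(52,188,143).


Midpoint: each channel = ⌊(C₁+C₂)/2⌋
R: ⌊(58+52)/2⌋ = 55
G: ⌊(0+188)/2⌋ = 94
B: ⌊(69+143)/2⌋ = 106
= RGB(55, 94, 106)


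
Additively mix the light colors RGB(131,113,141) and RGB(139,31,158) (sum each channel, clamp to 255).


Additive: each channel = min(255, C₁+C₂)
R: 131+139 = 270 → 255
G: 113+31 = 144 → 144
B: 141+158 = 299 → 255
= RGB(255, 144, 255)


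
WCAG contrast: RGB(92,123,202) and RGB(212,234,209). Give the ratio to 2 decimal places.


Linearize each sRGB channel c=v/255: c/12.92 if c ≤ 0.04045 else ((c+0.055)/1.055)^2.4
L = 0.2126×R_lin + 0.7152×G_lin + 0.0722×B_lin
Color 1 (92,123,202):
  R=92: 92/255≈0.3608 > 0.04045 → ((0.3608+0.055)/1.055)^2.4 ≈ 0.10702
  G=123: 123/255≈0.4824 > 0.04045 → ((0.4824+0.055)/1.055)^2.4 ≈ 0.19807
  B=202: 202/255≈0.7922 > 0.04045 → ((0.7922+0.055)/1.055)^2.4 ≈ 0.59062
  L1 = 0.2126×0.10702 + 0.7152×0.19807 + 0.0722×0.59062 ≈ 0.20705
Color 2 (212,234,209):
  R=212: 212/255≈0.8314 > 0.04045 → ((0.8314+0.055)/1.055)^2.4 ≈ 0.65837
  G=234: 234/255≈0.9176 > 0.04045 → ((0.9176+0.055)/1.055)^2.4 ≈ 0.82279
  B=209: 209/255≈0.8196 > 0.04045 → ((0.8196+0.055)/1.055)^2.4 ≈ 0.63760
  L2 = 0.2126×0.65837 + 0.7152×0.82279 + 0.0722×0.63760 ≈ 0.77446
Lighter = 0.77446, Darker = 0.20705
Ratio = (L_lighter + 0.05) / (L_darker + 0.05)
Ratio = (0.77446 + 0.05) / (0.20705 + 0.05) = 0.82446 / 0.25705 ≈ 3.2073
Ratio ≈ 3.21:1


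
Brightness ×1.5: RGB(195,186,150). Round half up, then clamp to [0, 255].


Multiply each channel by 1.5, round half up, clamp to [0, 255]
R: 195×1.5 = 292.5 → round → 293 → clamp → 255
G: 186×1.5 = 279 → clamp → 255
B: 150×1.5 = 225
= RGB(255, 255, 225)


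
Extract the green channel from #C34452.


Color: #C34452
R = C3 = 195
G = 44 = 68
B = 52 = 82
Green = 68


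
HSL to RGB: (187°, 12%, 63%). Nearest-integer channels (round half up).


H=187°, S=0.12, L=0.63
C = (1-|2L-1|)×S = (1-|0.26|)×0.12 = 0.0888
H' = H/60 = 187/60 ≈ 3.1167; X = C×(1-|H' mod 2 - 1|) = 0.07844
m = L - C/2 = 0.63 - 0.0444 = 0.5856
Sector ⌊H'⌋ = 3 → (R',G',B') = (0.0, 0.07844, 0.0888)
RGB = ((R'+m)×255, (G'+m)×255, (B'+m)×255) = (149.328, 169.3302, 171.972)
Round half up → RGB(149, 169, 172)


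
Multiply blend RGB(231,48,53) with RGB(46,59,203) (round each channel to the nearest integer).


Multiply: C = A×B/255, rounded to nearest integer
R: 231×46/255 = 10626/255 ≈ 41.671 → 42
G: 48×59/255 = 2832/255 ≈ 11.106 → 11
B: 53×203/255 = 10759/255 ≈ 42.192 → 42
= RGB(42, 11, 42)


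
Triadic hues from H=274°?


Triadic: equally spaced at 120° intervals
H1 = 274°
H2 = (274 + 120) mod 360 = 34°
H3 = (274 + 240) mod 360 = 154°
Triadic = 274°, 34°, 154°


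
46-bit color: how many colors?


Colors = 2^bits = 2^46
= 70,368,744,177,664 colors


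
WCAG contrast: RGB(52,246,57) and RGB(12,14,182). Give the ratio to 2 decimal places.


Linearize each sRGB channel c=v/255: c/12.92 if c ≤ 0.04045 else ((c+0.055)/1.055)^2.4
L = 0.2126×R_lin + 0.7152×G_lin + 0.0722×B_lin
Color 1 (52,246,57):
  R=52: 52/255≈0.2039 > 0.04045 → ((0.2039+0.055)/1.055)^2.4 ≈ 0.03434
  G=246: 246/255≈0.9647 > 0.04045 → ((0.9647+0.055)/1.055)^2.4 ≈ 0.92158
  B=57: 57/255≈0.2235 > 0.04045 → ((0.2235+0.055)/1.055)^2.4 ≈ 0.04092
  L1 = 0.2126×0.03434 + 0.7152×0.92158 + 0.0722×0.04092 ≈ 0.66937
Color 2 (12,14,182):
  R=12: 12/255≈0.0471 > 0.04045 → ((0.0471+0.055)/1.055)^2.4 ≈ 0.00368
  G=14: 14/255≈0.0549 > 0.04045 → ((0.0549+0.055)/1.055)^2.4 ≈ 0.00439
  B=182: 182/255≈0.7137 > 0.04045 → ((0.7137+0.055)/1.055)^2.4 ≈ 0.46778
  L2 = 0.2126×0.00368 + 0.7152×0.00439 + 0.0722×0.46778 ≈ 0.03770
Lighter = 0.66937, Darker = 0.03770
Ratio = (L_lighter + 0.05) / (L_darker + 0.05)
Ratio = (0.66937 + 0.05) / (0.03770 + 0.05) = 0.71937 / 0.08770 ≈ 8.2030
Ratio ≈ 8.20:1


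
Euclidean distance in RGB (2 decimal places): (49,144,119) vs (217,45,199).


d = √[(R₁-R₂)² + (G₁-G₂)² + (B₁-B₂)²]
d = √[(49-217)² + (144-45)² + (119-199)²]
d = √[28224 + 9801 + 6400]
d = √44425
d ≈ 210.77


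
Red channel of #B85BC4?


Color: #B85BC4
R = B8 = 184
G = 5B = 91
B = C4 = 196
Red = 184


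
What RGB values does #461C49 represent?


46 → 70 (R)
1C → 28 (G)
49 → 73 (B)
= RGB(70, 28, 73)


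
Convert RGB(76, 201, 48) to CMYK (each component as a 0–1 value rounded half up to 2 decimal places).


R'=76/255≈0.2980, G'=201/255≈0.7882, B'=48/255≈0.1882
K = 1 - max(R',G',B') = 1 - 201/255 = 54/255 = 0.21176… → 0.21
(1-R'-K)/(1-K) simplifies to (max-R)/max with max = 201:
C = (201-76)/201 = 125/201 = 0.62189… → 0.62
M = (201-201)/201 = 0/201 = 0 → 0.00
Y = (201-48)/201 = 153/201 = 0.76119… → 0.76
= CMYK(0.62, 0.00, 0.76, 0.21)


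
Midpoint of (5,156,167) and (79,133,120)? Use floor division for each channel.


Midpoint: each channel = ⌊(C₁+C₂)/2⌋
R: ⌊(5+79)/2⌋ = 42
G: ⌊(156+133)/2⌋ = 144
B: ⌊(167+120)/2⌋ = 143
= RGB(42, 144, 143)


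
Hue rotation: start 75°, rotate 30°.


New hue = (H + rotation) mod 360
New hue = (75 + 30) mod 360
= 105 mod 360
= 105°


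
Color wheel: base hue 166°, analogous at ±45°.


Base hue: 166°
Left analog: (166 - 45) mod 360 = 121°
Right analog: (166 + 45) mod 360 = 211°
Analogous hues = 121° and 211°


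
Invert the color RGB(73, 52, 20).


Invert: (255-R, 255-G, 255-B)
R: 255-73 = 182
G: 255-52 = 203
B: 255-20 = 235
= RGB(182, 203, 235)


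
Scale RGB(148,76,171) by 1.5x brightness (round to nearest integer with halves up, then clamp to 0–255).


Multiply each channel by 1.5, round half up, clamp to [0, 255]
R: 148×1.5 = 222
G: 76×1.5 = 114
B: 171×1.5 = 256.5 → round → 257 → clamp → 255
= RGB(222, 114, 255)


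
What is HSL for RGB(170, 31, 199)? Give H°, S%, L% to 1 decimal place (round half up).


Normalize: R'=170/255≈0.6667, G'=31/255≈0.1216, B'=199/255≈0.7804
Max=199/255, Min=31/255, Δ=Max-Min=168/255
L = (Max+Min)/2 = (199+31)/510 = 230/510 = 0.45098… → L = 45.1%
L ≤ 0.5 → S = Δ/(Max+Min) = 168/(199+31) = 168/230 = 0.73043… → S = 73.0%
(the 1/255 factors cancel in S and H, so raw channel differences can be used)
Max is B' → H = 60 × ((R-G)/Δ + 4) = 60 × ((170-31)/168 + 4)
  139/168 + 4 = 0.8273… + 4 = 4.8273…
  H = 60 × 4.8273… = 289.642…° → H = 289.6°
= HSL(289.6°, 73.0%, 45.1%)


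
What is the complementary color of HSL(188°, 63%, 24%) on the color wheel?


Complement = opposite side of color wheel = hue + 180°
H' = (188 + 180) mod 360 = 8°
S and L unchanged.
= HSL(8°, 63%, 24%)


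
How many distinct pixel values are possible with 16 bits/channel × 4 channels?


Total bits = 16 bits/channel × 4 channels = 64 bits
Distinct pixel values = 2^64
= 18,446,744,073,709,551,616 pixel values


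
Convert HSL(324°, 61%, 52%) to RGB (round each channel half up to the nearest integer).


H=324°, S=0.61, L=0.52
C = (1-|2L-1|)×S = (1-|0.04|)×0.61 = 0.5856
H' = H/60 = 324/60 ≈ 5.4000; X = C×(1-|H' mod 2 - 1|) = 0.35136
m = L - C/2 = 0.52 - 0.2928 = 0.2272
Sector ⌊H'⌋ = 5 → (R',G',B') = (0.5856, 0.0, 0.35136)
RGB = ((R'+m)×255, (G'+m)×255, (B'+m)×255) = (207.264, 57.936, 147.5328)
Round half up → RGB(207, 58, 148)


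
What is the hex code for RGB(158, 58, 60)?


R = 158 → 9E (hex)
G = 58 → 3A (hex)
B = 60 → 3C (hex)
Hex = #9E3A3C


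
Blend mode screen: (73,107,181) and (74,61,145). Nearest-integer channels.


Screen: C = 255 - (255-A)×(255-B)/255, rounded to nearest integer
R: 255 - (255-73)×(255-74)/255 = 255 - 32942/255 ≈ 255 - 129.184 = 125.816 → 126
G: 255 - (255-107)×(255-61)/255 = 255 - 28712/255 ≈ 255 - 112.596 = 142.404 → 142
B: 255 - (255-181)×(255-145)/255 = 255 - 8140/255 ≈ 255 - 31.922 = 223.078 → 223
= RGB(126, 142, 223)


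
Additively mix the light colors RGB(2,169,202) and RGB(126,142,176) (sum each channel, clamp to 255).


Additive: each channel = min(255, C₁+C₂)
R: 2+126 = 128 → 128
G: 169+142 = 311 → 255
B: 202+176 = 378 → 255
= RGB(128, 255, 255)


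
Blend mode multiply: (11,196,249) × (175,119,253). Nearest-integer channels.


Multiply: C = A×B/255, rounded to nearest integer
R: 11×175/255 = 1925/255 ≈ 7.549 → 8
G: 196×119/255 = 23324/255 ≈ 91.467 → 91
B: 249×253/255 = 62997/255 ≈ 247.047 → 247
= RGB(8, 91, 247)


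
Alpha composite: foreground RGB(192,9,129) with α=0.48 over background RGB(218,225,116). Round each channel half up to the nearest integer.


C = α×F + (1-α)×B, with 1-α = 0.52
R: 0.48×192 + 0.52×218 = 92.16 + 113.36 = 205.52 → 206
G: 0.48×9 + 0.52×225 = 4.32 + 117.00 = 121.32 → 121
B: 0.48×129 + 0.52×116 = 61.92 + 60.32 = 122.24 → 122
= RGB(206, 121, 122)


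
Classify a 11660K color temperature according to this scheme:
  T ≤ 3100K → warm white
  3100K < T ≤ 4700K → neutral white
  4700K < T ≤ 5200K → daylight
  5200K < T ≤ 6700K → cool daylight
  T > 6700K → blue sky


Temperature: 11660K
11660K > 6700K → blue sky
Classification: blue sky


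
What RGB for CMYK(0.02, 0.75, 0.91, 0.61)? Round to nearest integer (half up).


R = 255 × (1-C) × (1-K) = 255 × 0.98 × 0.39 = 97.461 → 97
G = 255 × (1-M) × (1-K) = 255 × 0.25 × 0.39 = 24.8625 → 25
B = 255 × (1-Y) × (1-K) = 255 × 0.09 × 0.39 = 8.9505 → 9
= RGB(97, 25, 9)


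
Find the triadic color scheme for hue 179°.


Triadic: equally spaced at 120° intervals
H1 = 179°
H2 = (179 + 120) mod 360 = 299°
H3 = (179 + 240) mod 360 = 59°
Triadic = 179°, 299°, 59°


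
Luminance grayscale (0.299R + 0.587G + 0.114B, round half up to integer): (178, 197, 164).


Gray = 0.299×R + 0.587×G + 0.114×B
Gray = 0.299×178 + 0.587×197 + 0.114×164
Gray = 53.222 + 115.639 + 18.696
Gray = 187.557 → round half up → 188
Gray = 188


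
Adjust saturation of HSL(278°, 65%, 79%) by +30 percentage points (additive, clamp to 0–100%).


Original S = 65%
Adjustment = +30 percentage points
New S = 65 + (30) = 95
Clamp to [0, 100] → 95
= HSL(278°, 95%, 79%)


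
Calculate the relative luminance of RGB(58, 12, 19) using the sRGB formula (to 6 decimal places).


Linearize each channel (sRGB transfer function): c = v/255; c_lin = c/12.92 if c ≤ 0.04045, else ((c+0.055)/1.055)^2.4
  R: 58/255 ≈ 0.227451 > 0.04045 → ((0.227451+0.055)/1.055)^2.4 ≈ 0.042311
  G: 12/255 ≈ 0.047059 > 0.04045 → ((0.047059+0.055)/1.055)^2.4 ≈ 0.003677
  B: 19/255 ≈ 0.074510 > 0.04045 → ((0.074510+0.055)/1.055)^2.4 ≈ 0.006512
R_lin = 0.042311, G_lin = 0.003677, B_lin = 0.006512
L = 0.2126×R + 0.7152×G + 0.0722×B
L = 0.2126×0.042311 + 0.7152×0.003677 + 0.0722×0.006512
L ≈ 0.012095


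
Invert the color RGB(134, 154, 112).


Invert: (255-R, 255-G, 255-B)
R: 255-134 = 121
G: 255-154 = 101
B: 255-112 = 143
= RGB(121, 101, 143)


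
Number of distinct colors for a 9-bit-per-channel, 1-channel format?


Total bits = 9 bits/channel × 1 channels = 9 bits
Distinct colors = 2^9
= 512 colors


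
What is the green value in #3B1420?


Color: #3B1420
R = 3B = 59
G = 14 = 20
B = 20 = 32
Green = 20


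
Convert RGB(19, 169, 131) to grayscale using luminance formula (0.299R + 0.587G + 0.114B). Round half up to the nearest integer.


Gray = 0.299×R + 0.587×G + 0.114×B
Gray = 0.299×19 + 0.587×169 + 0.114×131
Gray = 5.681 + 99.203 + 14.934
Gray = 119.818 → round half up → 120
Gray = 120


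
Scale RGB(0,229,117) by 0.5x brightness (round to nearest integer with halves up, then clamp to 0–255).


Multiply each channel by 0.5, round half up, clamp to [0, 255]
R: 0×0.5 = 0
G: 229×0.5 = 114.5 → round → 115
B: 117×0.5 = 58.5 → round → 59
= RGB(0, 115, 59)


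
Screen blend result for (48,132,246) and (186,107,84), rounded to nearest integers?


Screen: C = 255 - (255-A)×(255-B)/255, rounded to nearest integer
R: 255 - (255-48)×(255-186)/255 = 255 - 14283/255 ≈ 255 - 56.012 = 198.988 → 199
G: 255 - (255-132)×(255-107)/255 = 255 - 18204/255 ≈ 255 - 71.388 = 183.612 → 184
B: 255 - (255-246)×(255-84)/255 = 255 - 1539/255 ≈ 255 - 6.035 = 248.965 → 249
= RGB(199, 184, 249)


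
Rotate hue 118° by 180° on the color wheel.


New hue = (H + rotation) mod 360
New hue = (118 + 180) mod 360
= 298 mod 360
= 298°


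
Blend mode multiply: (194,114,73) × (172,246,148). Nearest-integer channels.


Multiply: C = A×B/255, rounded to nearest integer
R: 194×172/255 = 33368/255 ≈ 130.855 → 131
G: 114×246/255 = 28044/255 ≈ 109.976 → 110
B: 73×148/255 = 10804/255 ≈ 42.369 → 42
= RGB(131, 110, 42)


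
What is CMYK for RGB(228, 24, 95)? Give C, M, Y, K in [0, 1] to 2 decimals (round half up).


R'=228/255≈0.8941, G'=24/255≈0.0941, B'=95/255≈0.3725
K = 1 - max(R',G',B') = 1 - 228/255 = 27/255 = 0.10588… → 0.11
(1-R'-K)/(1-K) simplifies to (max-R)/max with max = 228:
C = (228-228)/228 = 0/228 = 0 → 0.00
M = (228-24)/228 = 204/228 = 0.89473… → 0.89
Y = (228-95)/228 = 133/228 = 0.58333… → 0.58
= CMYK(0.00, 0.89, 0.58, 0.11)
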